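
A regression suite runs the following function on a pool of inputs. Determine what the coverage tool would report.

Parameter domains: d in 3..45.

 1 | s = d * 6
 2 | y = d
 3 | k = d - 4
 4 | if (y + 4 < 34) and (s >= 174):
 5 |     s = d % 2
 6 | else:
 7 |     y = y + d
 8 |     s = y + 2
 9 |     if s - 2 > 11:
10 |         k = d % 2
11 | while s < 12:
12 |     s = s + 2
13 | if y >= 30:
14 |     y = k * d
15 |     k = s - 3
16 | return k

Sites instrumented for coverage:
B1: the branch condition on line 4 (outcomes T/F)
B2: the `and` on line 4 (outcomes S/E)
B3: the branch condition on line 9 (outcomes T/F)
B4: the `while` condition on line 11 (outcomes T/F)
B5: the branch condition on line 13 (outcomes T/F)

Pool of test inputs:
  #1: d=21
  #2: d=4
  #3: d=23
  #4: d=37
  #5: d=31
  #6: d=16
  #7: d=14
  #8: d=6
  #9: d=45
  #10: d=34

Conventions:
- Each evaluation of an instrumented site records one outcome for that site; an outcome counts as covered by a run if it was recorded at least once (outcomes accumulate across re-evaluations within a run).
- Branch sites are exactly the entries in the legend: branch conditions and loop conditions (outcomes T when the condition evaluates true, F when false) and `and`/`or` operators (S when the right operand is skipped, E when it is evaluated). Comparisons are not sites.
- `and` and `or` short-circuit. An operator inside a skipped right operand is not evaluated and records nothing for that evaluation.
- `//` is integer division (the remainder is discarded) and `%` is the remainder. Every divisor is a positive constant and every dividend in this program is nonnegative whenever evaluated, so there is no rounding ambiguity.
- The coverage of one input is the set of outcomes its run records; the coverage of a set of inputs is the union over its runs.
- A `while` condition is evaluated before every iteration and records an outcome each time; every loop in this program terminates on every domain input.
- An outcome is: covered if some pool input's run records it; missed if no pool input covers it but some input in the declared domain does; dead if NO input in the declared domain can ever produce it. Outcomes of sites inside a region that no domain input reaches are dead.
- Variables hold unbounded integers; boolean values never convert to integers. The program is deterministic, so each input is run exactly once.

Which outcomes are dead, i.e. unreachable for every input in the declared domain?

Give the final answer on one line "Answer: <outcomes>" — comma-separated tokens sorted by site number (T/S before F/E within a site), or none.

exhaustive pass over the 43-input domain:
  reachable outcomes have witnesses, e.g. B1=T (e.g. d=29), B1=F (e.g. d=3), B2=S (e.g. d=30), B2=E (e.g. d=3)

Answer: none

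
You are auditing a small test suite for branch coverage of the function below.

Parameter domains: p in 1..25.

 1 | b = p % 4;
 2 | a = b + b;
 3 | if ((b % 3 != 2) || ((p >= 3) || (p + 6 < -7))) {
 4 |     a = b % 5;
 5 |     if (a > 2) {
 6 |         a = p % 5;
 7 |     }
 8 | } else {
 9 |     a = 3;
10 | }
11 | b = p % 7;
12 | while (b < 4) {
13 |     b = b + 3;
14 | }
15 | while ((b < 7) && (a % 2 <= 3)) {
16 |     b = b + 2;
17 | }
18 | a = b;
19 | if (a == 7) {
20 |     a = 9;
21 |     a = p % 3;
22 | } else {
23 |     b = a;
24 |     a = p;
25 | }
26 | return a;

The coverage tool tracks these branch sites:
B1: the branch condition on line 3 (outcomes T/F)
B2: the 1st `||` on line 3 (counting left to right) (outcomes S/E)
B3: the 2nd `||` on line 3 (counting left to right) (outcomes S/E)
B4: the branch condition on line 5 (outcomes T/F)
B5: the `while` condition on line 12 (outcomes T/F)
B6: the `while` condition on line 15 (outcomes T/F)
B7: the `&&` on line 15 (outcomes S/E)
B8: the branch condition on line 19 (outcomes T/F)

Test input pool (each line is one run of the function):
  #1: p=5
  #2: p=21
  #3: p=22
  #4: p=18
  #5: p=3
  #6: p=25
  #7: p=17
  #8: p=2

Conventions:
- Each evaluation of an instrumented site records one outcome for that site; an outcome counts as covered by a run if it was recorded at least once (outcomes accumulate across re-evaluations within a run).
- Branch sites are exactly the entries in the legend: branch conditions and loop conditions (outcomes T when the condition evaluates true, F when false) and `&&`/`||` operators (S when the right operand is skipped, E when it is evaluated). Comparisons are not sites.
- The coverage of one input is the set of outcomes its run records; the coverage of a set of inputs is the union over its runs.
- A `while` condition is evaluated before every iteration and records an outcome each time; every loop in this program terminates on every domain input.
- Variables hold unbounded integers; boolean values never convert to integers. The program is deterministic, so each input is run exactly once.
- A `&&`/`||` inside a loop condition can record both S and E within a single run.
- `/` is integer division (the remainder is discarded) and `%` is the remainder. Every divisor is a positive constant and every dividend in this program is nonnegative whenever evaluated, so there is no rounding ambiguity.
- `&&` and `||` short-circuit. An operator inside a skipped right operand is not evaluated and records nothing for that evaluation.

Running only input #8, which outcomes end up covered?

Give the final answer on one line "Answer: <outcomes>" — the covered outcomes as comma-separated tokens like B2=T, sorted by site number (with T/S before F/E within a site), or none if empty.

Event log for input #8 (p=2):
  B2->E, B3->E, B1->F, B5->T, B5->F, B7->E, B6->T, B7->S, B6->F, B8->T
as a set, this run covers: B1=F, B2=E, B3=E, B5=T, B5=F, B6=T, B6=F, B7=S, B7=E, B8=T

Answer: B1=F, B2=E, B3=E, B5=T, B5=F, B6=T, B6=F, B7=S, B7=E, B8=T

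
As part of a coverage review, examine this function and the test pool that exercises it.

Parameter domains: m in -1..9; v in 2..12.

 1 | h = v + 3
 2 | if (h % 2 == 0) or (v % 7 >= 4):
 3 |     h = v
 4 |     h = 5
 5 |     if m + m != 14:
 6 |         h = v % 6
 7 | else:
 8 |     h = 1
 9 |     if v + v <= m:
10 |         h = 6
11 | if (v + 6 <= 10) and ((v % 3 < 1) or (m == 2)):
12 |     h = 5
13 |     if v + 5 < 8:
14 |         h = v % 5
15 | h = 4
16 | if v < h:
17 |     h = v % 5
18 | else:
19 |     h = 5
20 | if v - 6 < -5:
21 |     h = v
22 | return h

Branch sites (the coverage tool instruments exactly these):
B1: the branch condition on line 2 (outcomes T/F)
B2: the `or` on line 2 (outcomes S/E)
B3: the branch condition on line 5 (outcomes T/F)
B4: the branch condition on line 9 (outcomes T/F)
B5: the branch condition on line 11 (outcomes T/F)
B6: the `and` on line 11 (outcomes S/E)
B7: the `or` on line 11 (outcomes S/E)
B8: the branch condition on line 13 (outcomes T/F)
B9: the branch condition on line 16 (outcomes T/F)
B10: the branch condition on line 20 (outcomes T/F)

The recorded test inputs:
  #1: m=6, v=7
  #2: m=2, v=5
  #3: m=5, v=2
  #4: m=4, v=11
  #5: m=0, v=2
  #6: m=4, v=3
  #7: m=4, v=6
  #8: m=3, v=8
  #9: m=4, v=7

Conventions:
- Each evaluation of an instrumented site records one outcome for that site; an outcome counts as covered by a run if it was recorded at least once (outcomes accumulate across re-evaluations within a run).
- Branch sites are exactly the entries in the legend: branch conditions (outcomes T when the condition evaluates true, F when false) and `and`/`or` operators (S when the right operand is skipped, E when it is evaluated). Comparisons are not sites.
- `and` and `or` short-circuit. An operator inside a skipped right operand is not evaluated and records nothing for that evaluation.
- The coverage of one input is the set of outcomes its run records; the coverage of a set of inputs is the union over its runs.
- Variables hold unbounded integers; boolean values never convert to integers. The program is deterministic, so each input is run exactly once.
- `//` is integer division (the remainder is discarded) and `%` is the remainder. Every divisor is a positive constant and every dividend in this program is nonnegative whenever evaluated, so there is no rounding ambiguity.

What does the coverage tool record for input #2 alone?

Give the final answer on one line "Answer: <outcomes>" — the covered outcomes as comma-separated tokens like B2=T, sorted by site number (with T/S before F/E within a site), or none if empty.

Event log for input #2 (m=2, v=5):
  B2->S, B1->T, B3->T, B6->S, B5->F, B9->F, B10->F
collecting distinct outcomes: B1=T, B2=S, B3=T, B5=F, B6=S, B9=F, B10=F

Answer: B1=T, B2=S, B3=T, B5=F, B6=S, B9=F, B10=F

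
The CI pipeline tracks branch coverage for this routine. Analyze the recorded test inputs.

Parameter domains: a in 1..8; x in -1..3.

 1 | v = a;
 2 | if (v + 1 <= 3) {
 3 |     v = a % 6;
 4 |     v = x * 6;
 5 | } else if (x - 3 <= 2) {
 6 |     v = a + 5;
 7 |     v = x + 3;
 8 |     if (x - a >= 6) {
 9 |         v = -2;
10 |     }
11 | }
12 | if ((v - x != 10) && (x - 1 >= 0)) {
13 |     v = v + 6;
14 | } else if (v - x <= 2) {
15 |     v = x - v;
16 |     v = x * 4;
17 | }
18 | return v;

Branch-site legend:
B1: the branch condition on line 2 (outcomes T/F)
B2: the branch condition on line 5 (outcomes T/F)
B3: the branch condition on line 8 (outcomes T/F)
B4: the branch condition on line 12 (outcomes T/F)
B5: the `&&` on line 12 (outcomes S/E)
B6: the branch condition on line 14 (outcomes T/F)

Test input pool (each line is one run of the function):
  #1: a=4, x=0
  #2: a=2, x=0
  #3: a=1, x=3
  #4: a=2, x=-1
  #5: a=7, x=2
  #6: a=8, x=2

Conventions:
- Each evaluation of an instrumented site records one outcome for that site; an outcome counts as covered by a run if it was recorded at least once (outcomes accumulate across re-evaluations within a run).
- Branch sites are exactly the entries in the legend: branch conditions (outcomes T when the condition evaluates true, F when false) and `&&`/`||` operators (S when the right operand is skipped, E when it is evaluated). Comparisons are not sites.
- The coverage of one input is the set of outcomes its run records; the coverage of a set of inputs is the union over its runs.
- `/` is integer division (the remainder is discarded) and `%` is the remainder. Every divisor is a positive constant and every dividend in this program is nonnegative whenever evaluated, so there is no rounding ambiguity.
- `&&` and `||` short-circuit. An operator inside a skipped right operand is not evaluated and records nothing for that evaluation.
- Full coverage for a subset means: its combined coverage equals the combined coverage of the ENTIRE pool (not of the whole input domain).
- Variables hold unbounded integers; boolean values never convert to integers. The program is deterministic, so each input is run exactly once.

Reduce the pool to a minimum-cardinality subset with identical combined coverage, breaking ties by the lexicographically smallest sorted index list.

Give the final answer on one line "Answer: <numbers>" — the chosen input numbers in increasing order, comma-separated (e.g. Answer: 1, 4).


input #1, a=4, x=0: outcomes B1=F, B2=T, B3=F, B4=F, B5=E, B6=F
input #2, a=2, x=0: outcomes B1=T, B4=F, B5=E, B6=T
input #3, a=1, x=3: outcomes B1=T, B4=T, B5=E
input #4, a=2, x=-1: outcomes B1=T, B4=F, B5=E, B6=T
input #5, a=7, x=2: outcomes B1=F, B2=T, B3=F, B4=T, B5=E
input #6, a=8, x=2: outcomes B1=F, B2=T, B3=F, B4=T, B5=E
together the pool reaches 9 outcomes: B1=T, B1=F, B2=T, B3=F, B4=T, B4=F, B5=E, B6=T, B6=F
every size-1 subset falls short of the 9 outcomes (best: 6/9)
every size-2 subset falls short of the 9 outcomes (best: 8/9)
inputs {1, 2, 3} (size 3) cover everything; no size-3 subset with a lexicographically smaller index list covers all 9
Answer: 1, 2, 3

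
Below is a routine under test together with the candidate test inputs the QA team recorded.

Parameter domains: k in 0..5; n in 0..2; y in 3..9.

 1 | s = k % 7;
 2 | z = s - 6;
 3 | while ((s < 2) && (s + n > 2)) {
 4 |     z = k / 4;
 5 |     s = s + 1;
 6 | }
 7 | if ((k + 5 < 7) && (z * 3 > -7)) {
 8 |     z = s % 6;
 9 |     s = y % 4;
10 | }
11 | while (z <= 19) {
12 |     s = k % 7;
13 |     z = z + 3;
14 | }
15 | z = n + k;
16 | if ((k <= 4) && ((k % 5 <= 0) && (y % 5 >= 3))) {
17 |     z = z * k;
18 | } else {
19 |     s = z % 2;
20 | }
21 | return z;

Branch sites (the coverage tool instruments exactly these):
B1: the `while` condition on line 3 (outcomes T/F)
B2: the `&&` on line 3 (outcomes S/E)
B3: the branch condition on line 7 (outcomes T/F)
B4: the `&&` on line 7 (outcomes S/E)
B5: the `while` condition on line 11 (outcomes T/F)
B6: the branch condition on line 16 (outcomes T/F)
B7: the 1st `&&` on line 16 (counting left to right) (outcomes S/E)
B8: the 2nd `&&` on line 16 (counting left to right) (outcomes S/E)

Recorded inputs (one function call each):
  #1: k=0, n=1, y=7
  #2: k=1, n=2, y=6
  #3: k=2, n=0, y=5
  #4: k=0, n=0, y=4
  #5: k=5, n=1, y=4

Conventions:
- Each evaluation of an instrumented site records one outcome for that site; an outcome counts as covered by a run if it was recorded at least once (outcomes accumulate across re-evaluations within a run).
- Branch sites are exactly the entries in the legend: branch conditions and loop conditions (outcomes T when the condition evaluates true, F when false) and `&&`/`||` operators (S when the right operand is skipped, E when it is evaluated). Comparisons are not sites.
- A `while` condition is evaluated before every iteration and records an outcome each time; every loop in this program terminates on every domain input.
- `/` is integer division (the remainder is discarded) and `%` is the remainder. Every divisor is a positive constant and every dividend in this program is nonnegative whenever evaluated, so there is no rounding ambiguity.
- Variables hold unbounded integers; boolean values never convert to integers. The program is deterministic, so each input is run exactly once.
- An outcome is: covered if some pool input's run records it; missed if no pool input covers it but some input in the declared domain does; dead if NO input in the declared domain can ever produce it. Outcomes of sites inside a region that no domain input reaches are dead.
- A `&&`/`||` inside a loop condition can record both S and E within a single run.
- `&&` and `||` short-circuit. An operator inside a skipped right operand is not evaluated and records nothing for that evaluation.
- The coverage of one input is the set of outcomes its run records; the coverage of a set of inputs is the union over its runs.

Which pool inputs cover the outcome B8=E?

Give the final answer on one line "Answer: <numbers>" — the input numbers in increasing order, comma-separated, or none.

input #1 (k=0, n=1, y=7): records B8=E
input #2 (k=1, n=2, y=6): does not record B8=E
input #3 (k=2, n=0, y=5): does not record B8=E
input #4 (k=0, n=0, y=4): records B8=E
input #5 (k=5, n=1, y=4): does not record B8=E

Answer: 1, 4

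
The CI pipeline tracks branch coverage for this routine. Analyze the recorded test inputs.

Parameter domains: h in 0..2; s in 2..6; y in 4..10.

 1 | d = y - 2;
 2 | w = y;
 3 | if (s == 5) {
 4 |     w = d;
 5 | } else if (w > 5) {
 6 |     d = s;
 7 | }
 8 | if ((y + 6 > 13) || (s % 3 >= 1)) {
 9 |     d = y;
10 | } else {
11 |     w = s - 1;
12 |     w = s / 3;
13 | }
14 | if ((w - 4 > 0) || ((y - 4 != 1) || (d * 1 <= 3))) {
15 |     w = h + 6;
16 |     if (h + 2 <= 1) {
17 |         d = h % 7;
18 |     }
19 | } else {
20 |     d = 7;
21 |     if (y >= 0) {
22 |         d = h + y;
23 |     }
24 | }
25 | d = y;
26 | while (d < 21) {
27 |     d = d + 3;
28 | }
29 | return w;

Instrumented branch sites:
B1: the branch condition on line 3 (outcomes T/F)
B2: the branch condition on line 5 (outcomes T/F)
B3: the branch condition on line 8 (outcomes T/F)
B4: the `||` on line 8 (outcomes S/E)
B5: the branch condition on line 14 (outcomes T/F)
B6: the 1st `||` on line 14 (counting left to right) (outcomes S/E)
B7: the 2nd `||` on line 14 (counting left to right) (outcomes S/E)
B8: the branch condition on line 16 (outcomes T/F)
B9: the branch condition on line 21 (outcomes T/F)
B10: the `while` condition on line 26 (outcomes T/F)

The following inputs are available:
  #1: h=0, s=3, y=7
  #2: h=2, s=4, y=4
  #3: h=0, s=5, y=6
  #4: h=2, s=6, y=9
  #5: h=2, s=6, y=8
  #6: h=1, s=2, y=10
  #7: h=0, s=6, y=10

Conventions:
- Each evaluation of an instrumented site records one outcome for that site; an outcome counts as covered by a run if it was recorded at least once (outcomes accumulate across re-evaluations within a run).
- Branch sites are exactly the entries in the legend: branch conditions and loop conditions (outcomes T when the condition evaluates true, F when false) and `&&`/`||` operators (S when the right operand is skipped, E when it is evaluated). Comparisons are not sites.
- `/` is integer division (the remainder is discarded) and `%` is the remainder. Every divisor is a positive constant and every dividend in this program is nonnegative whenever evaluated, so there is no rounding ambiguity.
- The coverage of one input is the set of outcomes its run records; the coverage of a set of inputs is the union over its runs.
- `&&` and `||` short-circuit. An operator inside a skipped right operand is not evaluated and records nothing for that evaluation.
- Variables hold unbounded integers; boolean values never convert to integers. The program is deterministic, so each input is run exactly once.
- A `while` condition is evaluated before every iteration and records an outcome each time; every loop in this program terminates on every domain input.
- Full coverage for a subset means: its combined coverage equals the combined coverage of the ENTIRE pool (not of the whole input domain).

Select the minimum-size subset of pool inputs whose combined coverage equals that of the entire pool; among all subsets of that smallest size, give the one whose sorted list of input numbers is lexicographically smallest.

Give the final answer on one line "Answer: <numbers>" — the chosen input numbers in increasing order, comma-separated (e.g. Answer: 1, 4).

run #1 (h=0, s=3, y=7) runs B1->F, B2->T, B4->E, B3->F, B6->E, B7->S, B5->T, B8->F, B10->T, B10->T, B10->T, B10->T, B10->T, B10->F; records B1=F, B2=T, B3=F, B4=E, B5=T, B6=E, B7=S, B8=F, B10=T, B10=F
run #2 (h=2, s=4, y=4) runs B1->F, B2->F, B4->E, B3->T, B6->E, B7->S, B5->T, B8->F, B10->T, B10->T, B10->T, B10->T, B10->T, B10->T, ...; records B1=F, B2=F, B3=T, B4=E, B5=T, B6=E, B7=S, B8=F, B10=T, B10=F
run #3 (h=0, s=5, y=6) runs B1->T, B4->E, B3->T, B6->E, B7->S, B5->T, B8->F, B10->T, B10->T, B10->T, B10->T, B10->T, B10->F; records B1=T, B3=T, B4=E, B5=T, B6=E, B7=S, B8=F, B10=T, B10=F
run #4 (h=2, s=6, y=9) runs B1->F, B2->T, B4->S, B3->T, B6->S, B5->T, B8->F, B10->T, B10->T, B10->T, B10->T, B10->F; records B1=F, B2=T, B3=T, B4=S, B5=T, B6=S, B8=F, B10=T, B10=F
run #5 (h=2, s=6, y=8) runs B1->F, B2->T, B4->S, B3->T, B6->S, B5->T, B8->F, B10->T, B10->T, B10->T, B10->T, B10->T, B10->F; records B1=F, B2=T, B3=T, B4=S, B5=T, B6=S, B8=F, B10=T, B10=F
run #6 (h=1, s=2, y=10) runs B1->F, B2->T, B4->S, B3->T, B6->S, B5->T, B8->F, B10->T, B10->T, B10->T, B10->T, B10->F; records B1=F, B2=T, B3=T, B4=S, B5=T, B6=S, B8=F, B10=T, B10=F
run #7 (h=0, s=6, y=10) runs B1->F, B2->T, B4->S, B3->T, B6->S, B5->T, B8->F, B10->T, B10->T, B10->T, B10->T, B10->F; records B1=F, B2=T, B3=T, B4=S, B5=T, B6=S, B8=F, B10=T, B10=F
together the pool reaches 15 outcomes: B1=T, B1=F, B2=T, B2=F, B3=T, B3=F, B4=S, B4=E, B5=T, B6=S, B6=E, B7=S, B8=F, B10=T, B10=F
size 1 is not enough: best union over all size-1 subsets is 10/15
size 2 is not enough: best union over all size-2 subsets is 13/15
size 3 is not enough: best union over all size-3 subsets is 14/15
the canonical winner is {1, 2, 3, 4}: size 4, full 15-outcome coverage, earliest index list among size-4 covers

Answer: 1, 2, 3, 4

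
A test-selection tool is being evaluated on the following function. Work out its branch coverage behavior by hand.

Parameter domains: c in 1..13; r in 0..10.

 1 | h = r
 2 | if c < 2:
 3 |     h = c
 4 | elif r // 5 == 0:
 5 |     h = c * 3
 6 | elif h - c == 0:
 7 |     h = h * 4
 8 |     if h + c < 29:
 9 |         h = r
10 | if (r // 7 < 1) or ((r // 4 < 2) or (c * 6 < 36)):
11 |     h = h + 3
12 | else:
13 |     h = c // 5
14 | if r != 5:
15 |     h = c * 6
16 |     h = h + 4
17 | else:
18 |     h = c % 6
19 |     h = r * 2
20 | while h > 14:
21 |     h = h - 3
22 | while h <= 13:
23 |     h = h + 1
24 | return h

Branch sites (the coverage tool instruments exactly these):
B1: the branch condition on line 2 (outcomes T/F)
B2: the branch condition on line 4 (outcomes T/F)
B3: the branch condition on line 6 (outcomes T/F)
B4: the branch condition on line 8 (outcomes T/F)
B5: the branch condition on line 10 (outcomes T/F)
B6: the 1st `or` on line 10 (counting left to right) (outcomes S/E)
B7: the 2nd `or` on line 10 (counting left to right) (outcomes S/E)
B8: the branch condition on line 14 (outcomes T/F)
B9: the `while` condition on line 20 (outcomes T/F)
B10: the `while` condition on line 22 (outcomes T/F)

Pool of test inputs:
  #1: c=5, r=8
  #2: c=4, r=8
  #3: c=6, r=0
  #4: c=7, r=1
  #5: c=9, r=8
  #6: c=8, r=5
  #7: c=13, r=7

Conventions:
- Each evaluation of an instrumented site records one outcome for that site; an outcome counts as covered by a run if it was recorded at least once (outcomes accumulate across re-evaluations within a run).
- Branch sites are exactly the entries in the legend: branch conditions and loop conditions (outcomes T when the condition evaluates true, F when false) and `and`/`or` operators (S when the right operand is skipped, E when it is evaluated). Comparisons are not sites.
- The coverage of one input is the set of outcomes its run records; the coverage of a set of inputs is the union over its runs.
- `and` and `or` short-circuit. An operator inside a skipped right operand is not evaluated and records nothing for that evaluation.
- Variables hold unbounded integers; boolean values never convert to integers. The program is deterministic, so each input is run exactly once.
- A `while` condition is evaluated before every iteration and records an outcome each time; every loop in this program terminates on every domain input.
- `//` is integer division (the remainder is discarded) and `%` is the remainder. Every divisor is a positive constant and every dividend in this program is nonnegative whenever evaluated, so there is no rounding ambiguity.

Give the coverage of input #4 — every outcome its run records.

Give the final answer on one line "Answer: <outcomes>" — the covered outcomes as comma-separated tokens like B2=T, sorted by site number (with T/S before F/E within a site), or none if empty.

Running input #4 (c=7, r=1), event by event:
  B1->F, B2->T, B6->S, B5->T, B8->T, B9->T, B9->T, B9->T, B9->T, B9->T
  B9->T, B9->T, B9->T, B9->T, B9->T, B9->T, B9->F, B10->T, B10->F
collecting distinct outcomes: B1=F, B2=T, B5=T, B6=S, B8=T, B9=T, B9=F, B10=T, B10=F

Answer: B1=F, B2=T, B5=T, B6=S, B8=T, B9=T, B9=F, B10=T, B10=F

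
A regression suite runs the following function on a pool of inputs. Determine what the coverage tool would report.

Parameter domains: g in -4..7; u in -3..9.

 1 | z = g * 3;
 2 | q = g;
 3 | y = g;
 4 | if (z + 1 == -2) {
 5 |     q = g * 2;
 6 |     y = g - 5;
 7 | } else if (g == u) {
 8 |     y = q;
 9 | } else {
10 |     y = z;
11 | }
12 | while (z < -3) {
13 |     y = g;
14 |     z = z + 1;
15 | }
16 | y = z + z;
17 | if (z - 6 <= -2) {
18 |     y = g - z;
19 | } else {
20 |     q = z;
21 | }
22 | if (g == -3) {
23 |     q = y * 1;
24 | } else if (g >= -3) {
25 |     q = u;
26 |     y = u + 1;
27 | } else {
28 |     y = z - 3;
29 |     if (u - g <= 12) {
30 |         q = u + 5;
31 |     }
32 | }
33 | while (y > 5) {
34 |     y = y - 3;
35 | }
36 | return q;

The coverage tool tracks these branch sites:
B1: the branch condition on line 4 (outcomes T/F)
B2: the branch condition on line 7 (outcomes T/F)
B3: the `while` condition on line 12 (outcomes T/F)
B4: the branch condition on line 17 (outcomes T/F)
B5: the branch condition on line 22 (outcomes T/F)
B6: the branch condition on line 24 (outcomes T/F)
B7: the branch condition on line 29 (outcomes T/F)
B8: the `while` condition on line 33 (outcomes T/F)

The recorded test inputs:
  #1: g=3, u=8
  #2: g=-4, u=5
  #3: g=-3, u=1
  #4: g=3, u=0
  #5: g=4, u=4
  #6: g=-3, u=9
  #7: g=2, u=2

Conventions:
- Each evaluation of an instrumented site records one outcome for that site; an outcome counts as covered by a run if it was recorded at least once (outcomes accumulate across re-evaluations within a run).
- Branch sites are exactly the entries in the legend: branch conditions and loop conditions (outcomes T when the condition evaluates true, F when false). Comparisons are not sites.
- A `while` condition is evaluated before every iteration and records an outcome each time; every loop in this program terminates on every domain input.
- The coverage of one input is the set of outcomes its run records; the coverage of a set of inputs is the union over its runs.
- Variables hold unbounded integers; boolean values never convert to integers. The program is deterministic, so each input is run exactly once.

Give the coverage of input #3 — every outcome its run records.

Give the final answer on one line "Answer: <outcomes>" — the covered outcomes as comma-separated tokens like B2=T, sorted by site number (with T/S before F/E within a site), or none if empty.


Tracing the run of input #3 (g=-3, u=1):
  B1->F, B2->F, B3->T, B3->T, B3->T, B3->T, B3->T, B3->T, B3->F, B4->T
  B5->T, B8->F
collecting distinct outcomes: B1=F, B2=F, B3=T, B3=F, B4=T, B5=T, B8=F
Answer: B1=F, B2=F, B3=T, B3=F, B4=T, B5=T, B8=F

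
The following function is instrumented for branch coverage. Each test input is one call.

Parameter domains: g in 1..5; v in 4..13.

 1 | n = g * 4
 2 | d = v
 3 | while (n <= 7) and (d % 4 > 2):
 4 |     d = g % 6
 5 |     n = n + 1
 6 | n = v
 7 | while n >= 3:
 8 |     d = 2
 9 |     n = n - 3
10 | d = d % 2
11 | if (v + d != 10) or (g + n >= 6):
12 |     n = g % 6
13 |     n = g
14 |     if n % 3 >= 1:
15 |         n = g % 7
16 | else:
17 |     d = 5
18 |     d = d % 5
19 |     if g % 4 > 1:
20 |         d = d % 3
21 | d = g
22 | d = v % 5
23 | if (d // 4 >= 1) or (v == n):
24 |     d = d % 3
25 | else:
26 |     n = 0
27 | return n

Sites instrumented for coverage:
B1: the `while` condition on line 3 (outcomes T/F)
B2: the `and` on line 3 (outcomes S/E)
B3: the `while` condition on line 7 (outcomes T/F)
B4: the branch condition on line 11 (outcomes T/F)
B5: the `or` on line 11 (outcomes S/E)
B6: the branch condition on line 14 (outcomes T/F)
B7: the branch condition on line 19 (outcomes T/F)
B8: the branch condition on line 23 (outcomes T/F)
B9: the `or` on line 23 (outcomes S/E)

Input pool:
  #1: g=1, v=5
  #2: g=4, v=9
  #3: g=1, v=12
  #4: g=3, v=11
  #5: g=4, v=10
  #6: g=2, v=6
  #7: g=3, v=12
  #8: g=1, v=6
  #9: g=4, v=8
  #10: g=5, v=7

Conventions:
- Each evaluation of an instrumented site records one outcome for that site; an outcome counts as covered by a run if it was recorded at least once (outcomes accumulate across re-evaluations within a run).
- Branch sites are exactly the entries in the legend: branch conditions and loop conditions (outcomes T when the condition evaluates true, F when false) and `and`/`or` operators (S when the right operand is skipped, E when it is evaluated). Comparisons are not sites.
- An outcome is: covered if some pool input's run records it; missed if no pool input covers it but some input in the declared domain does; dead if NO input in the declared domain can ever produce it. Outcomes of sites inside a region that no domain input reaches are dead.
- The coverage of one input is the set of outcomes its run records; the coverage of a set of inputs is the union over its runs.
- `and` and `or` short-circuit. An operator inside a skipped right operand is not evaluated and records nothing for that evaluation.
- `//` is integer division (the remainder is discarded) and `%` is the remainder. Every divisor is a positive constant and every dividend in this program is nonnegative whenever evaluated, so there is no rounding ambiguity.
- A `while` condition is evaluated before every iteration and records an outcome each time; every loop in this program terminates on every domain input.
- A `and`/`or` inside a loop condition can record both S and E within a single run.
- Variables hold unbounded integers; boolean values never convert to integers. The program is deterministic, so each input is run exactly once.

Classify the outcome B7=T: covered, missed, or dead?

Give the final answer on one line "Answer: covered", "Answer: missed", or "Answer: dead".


no pool input records B7=T
but domain input (g=2, v=10) does record it -> reachable, so missed
Answer: missed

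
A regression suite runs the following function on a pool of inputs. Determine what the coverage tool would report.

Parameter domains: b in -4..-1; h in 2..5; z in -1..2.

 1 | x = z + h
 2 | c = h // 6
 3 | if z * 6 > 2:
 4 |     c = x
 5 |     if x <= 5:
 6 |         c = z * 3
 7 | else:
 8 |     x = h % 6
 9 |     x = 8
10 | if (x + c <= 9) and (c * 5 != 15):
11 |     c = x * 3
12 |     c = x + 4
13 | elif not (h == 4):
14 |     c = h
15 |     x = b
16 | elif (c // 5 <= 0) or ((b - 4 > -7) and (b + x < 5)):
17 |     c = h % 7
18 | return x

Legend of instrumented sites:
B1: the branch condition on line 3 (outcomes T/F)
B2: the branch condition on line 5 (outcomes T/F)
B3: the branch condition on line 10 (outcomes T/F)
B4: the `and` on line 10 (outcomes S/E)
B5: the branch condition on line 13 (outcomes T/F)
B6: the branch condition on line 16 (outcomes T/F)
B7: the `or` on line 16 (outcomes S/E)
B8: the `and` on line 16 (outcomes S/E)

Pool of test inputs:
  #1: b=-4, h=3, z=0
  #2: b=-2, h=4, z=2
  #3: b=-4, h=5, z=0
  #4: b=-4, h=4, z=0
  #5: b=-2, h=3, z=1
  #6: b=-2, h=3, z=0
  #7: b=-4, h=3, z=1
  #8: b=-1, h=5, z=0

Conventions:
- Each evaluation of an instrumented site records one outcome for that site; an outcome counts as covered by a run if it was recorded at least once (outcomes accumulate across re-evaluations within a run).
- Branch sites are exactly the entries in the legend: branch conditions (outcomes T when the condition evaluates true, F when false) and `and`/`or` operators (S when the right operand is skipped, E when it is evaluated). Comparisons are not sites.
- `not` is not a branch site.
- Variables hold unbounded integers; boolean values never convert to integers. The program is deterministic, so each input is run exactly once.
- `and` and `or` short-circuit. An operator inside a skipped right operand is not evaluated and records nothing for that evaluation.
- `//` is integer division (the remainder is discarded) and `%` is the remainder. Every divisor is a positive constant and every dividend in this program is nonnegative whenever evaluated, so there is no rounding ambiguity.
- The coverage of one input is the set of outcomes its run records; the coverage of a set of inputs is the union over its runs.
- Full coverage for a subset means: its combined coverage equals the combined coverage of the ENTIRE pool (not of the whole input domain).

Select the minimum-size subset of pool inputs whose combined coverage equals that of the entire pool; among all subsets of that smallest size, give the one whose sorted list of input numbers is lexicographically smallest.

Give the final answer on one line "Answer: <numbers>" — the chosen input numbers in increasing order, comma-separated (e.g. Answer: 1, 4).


#1 (b=-4, h=3, z=0) -> B1->F, B4->E, B3->T; covered: B1=F, B3=T, B4=E
#2 (b=-2, h=4, z=2) -> B1->T, B2->F, B4->S, B3->F, B5->F, B7->E, B8->E, B6->T; covered: B1=T, B2=F, B3=F, B4=S, B5=F, B6=T, B7=E, B8=E
#3 (b=-4, h=5, z=0) -> B1->F, B4->E, B3->T; covered: B1=F, B3=T, B4=E
#4 (b=-4, h=4, z=0) -> B1->F, B4->E, B3->T; covered: B1=F, B3=T, B4=E
#5 (b=-2, h=3, z=1) -> B1->T, B2->T, B4->E, B3->F, B5->T; covered: B1=T, B2=T, B3=F, B4=E, B5=T
#6 (b=-2, h=3, z=0) -> B1->F, B4->E, B3->T; covered: B1=F, B3=T, B4=E
#7 (b=-4, h=3, z=1) -> B1->T, B2->T, B4->E, B3->F, B5->T; covered: B1=T, B2=T, B3=F, B4=E, B5=T
#8 (b=-1, h=5, z=0) -> B1->F, B4->E, B3->T; covered: B1=F, B3=T, B4=E
together the pool reaches 13 outcomes: B1=T, B1=F, B2=T, B2=F, B3=T, B3=F, B4=S, B4=E, B5=T, B5=F, B6=T, B7=E, B8=E
checked all size-1 subsets: none covers 13 outcomes (max 8/13)
checked all size-2 subsets: none covers 13 outcomes (max 11/13)
the canonical winner is {1, 2, 5}: size 3, full 13-outcome coverage, earliest index list among size-3 covers
Answer: 1, 2, 5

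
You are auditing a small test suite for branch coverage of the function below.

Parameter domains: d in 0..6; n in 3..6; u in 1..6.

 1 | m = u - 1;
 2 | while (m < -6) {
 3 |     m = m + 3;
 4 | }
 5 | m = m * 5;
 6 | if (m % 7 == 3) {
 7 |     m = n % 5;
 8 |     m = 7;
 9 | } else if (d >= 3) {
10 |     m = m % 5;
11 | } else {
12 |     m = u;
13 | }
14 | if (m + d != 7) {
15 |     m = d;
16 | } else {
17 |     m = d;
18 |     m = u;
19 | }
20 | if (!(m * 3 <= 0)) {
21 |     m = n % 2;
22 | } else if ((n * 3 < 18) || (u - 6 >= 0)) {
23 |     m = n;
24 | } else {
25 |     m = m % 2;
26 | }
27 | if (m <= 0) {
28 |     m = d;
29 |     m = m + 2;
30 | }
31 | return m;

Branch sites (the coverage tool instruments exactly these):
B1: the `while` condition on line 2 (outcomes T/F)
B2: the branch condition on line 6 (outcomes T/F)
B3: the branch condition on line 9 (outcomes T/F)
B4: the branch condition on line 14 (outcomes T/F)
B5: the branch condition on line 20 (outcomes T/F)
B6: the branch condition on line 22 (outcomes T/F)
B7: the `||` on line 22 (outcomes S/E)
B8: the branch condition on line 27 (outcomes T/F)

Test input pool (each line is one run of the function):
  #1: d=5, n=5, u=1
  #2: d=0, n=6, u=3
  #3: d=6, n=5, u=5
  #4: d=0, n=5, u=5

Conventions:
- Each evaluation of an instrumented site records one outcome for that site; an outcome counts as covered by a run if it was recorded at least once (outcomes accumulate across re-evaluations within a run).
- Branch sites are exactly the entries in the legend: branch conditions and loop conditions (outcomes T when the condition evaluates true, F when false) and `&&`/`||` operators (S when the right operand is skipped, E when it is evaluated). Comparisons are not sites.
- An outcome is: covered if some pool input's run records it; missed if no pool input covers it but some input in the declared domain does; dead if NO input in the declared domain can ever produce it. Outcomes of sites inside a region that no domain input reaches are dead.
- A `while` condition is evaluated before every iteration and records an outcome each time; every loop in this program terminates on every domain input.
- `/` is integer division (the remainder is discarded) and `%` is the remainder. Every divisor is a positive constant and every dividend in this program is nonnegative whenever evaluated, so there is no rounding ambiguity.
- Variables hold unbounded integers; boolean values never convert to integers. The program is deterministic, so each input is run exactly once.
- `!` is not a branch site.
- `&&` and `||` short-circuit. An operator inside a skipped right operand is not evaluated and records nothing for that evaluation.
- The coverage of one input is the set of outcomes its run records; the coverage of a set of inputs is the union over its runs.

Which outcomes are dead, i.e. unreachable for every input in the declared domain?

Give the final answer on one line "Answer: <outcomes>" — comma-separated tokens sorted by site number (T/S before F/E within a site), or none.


sweeping the full domain (168 inputs) for each outcome:
  B1=T: zero occurrences over every domain input -> dead
  reachable outcomes have witnesses, e.g. B1=F (e.g. d=0, n=3, u=1), B2=T (e.g. d=0, n=3, u=3), B2=F (e.g. d=0, n=3, u=1), B3=T (e.g. d=3, n=3, u=1)
Answer: B1=T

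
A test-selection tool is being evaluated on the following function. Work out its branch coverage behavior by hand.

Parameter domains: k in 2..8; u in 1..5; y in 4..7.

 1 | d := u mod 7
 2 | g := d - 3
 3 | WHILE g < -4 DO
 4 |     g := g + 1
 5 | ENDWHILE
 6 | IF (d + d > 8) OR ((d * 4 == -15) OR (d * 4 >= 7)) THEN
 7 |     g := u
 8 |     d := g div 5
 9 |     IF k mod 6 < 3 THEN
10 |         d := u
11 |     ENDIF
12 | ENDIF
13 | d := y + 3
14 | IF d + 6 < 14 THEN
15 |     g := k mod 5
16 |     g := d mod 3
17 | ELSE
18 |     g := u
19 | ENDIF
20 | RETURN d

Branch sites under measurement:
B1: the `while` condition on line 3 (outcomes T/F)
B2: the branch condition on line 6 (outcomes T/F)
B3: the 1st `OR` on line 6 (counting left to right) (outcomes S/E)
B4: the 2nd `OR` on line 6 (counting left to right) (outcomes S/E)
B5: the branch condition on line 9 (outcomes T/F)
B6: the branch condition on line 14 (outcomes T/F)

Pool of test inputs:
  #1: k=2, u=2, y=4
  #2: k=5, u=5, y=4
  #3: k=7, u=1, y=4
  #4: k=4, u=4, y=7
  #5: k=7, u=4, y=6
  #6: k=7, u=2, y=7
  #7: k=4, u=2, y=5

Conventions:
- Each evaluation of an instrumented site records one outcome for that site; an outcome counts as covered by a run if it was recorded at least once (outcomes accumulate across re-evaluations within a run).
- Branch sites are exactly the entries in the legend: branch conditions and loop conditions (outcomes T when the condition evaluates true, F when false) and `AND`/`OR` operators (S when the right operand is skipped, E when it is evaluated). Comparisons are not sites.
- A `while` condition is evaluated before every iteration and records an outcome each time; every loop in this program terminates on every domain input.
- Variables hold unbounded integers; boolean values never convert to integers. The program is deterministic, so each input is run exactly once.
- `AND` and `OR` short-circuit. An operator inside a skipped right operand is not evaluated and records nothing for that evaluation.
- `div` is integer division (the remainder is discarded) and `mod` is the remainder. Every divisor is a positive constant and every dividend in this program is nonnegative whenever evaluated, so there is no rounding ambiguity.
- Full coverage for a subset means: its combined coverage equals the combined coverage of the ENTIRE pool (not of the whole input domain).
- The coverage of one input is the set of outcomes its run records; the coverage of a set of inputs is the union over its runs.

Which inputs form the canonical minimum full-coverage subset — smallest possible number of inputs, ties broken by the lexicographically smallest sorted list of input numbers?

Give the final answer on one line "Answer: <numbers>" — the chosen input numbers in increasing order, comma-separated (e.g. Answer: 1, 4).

test 1 (k=2, u=2, y=4) fires B1->F, B3->E, B4->E, B2->T, B5->T, B6->T; hits B1=F, B2=T, B3=E, B4=E, B5=T, B6=T
test 2 (k=5, u=5, y=4) fires B1->F, B3->S, B2->T, B5->F, B6->T; hits B1=F, B2=T, B3=S, B5=F, B6=T
test 3 (k=7, u=1, y=4) fires B1->F, B3->E, B4->E, B2->F, B6->T; hits B1=F, B2=F, B3=E, B4=E, B6=T
test 4 (k=4, u=4, y=7) fires B1->F, B3->E, B4->E, B2->T, B5->F, B6->F; hits B1=F, B2=T, B3=E, B4=E, B5=F, B6=F
test 5 (k=7, u=4, y=6) fires B1->F, B3->E, B4->E, B2->T, B5->T, B6->F; hits B1=F, B2=T, B3=E, B4=E, B5=T, B6=F
test 6 (k=7, u=2, y=7) fires B1->F, B3->E, B4->E, B2->T, B5->T, B6->F; hits B1=F, B2=T, B3=E, B4=E, B5=T, B6=F
test 7 (k=4, u=2, y=5) fires B1->F, B3->E, B4->E, B2->T, B5->F, B6->F; hits B1=F, B2=T, B3=E, B4=E, B5=F, B6=F
the full pool covers 10 outcomes: B1=F, B2=T, B2=F, B3=S, B3=E, B4=E, B5=T, B5=F, B6=T, B6=F
every size-1 subset falls short of the 10 outcomes (best: 6/10)
every size-2 subset falls short of the 10 outcomes (best: 9/10)
at size 3, {2, 3, 5} reaches all 10 outcomes; every lexicographically earlier size-3 subset fails

Answer: 2, 3, 5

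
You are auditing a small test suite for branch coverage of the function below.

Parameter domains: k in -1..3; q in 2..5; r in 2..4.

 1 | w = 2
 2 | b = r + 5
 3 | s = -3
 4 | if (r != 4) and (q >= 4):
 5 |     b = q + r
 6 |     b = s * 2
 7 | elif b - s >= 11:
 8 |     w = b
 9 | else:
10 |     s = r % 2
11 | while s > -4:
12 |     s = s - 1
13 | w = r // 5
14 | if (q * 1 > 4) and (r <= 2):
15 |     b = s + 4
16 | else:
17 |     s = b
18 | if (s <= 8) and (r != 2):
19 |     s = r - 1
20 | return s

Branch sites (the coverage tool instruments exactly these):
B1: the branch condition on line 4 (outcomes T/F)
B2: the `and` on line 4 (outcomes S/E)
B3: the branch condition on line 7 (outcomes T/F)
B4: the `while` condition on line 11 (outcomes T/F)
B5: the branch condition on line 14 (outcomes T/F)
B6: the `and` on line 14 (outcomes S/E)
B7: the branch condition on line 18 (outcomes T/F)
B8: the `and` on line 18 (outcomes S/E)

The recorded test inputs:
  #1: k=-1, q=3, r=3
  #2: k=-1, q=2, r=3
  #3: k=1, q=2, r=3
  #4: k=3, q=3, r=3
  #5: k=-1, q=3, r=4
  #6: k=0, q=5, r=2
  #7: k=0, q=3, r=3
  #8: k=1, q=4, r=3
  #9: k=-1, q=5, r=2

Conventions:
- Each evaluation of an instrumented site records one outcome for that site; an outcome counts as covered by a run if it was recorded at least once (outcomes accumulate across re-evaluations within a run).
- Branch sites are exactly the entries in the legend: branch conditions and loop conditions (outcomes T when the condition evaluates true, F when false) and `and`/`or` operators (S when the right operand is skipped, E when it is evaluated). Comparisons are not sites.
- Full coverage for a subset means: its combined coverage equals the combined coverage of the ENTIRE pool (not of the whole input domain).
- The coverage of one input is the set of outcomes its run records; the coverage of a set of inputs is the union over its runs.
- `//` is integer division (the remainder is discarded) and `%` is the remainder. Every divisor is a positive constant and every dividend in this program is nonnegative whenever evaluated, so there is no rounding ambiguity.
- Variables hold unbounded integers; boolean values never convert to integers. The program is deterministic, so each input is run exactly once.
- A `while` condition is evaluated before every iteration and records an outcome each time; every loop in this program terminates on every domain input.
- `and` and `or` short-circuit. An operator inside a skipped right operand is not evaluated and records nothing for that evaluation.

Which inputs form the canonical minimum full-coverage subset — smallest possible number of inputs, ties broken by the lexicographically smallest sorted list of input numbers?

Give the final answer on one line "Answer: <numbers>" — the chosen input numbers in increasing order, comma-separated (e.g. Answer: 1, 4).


run #1 (k=-1, q=3, r=3) records B1=F, B2=E, B3=T, B4=T, B4=F, B5=F, B6=S, B7=T, B8=E
run #2 (k=-1, q=2, r=3) records B1=F, B2=E, B3=T, B4=T, B4=F, B5=F, B6=S, B7=T, B8=E
run #3 (k=1, q=2, r=3) records B1=F, B2=E, B3=T, B4=T, B4=F, B5=F, B6=S, B7=T, B8=E
run #4 (k=3, q=3, r=3) records B1=F, B2=E, B3=T, B4=T, B4=F, B5=F, B6=S, B7=T, B8=E
run #5 (k=-1, q=3, r=4) records B1=F, B2=S, B3=T, B4=T, B4=F, B5=F, B6=S, B7=F, B8=S
run #6 (k=0, q=5, r=2) records B1=T, B2=E, B4=T, B4=F, B5=T, B6=E, B7=F, B8=E
run #7 (k=0, q=3, r=3) records B1=F, B2=E, B3=T, B4=T, B4=F, B5=F, B6=S, B7=T, B8=E
run #8 (k=1, q=4, r=3) records B1=T, B2=E, B4=T, B4=F, B5=F, B6=S, B7=T, B8=E
run #9 (k=-1, q=5, r=2) records B1=T, B2=E, B4=T, B4=F, B5=T, B6=E, B7=F, B8=E
together the pool reaches 15 outcomes: B1=T, B1=F, B2=S, B2=E, B3=T, B4=T, B4=F, B5=T, B5=F, B6=S, B6=E, B7=T, B7=F, B8=S, B8=E
checked all size-1 subsets: none covers 15 outcomes (max 9/15)
checked all size-2 subsets: none covers 15 outcomes (max 14/15)
inputs {1, 5, 6} (size 3) cover everything; no size-3 subset with a lexicographically smaller index list covers all 15
Answer: 1, 5, 6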